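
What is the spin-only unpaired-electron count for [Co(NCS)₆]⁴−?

3

Ligand charges: each isothiocyanate is −1. With an overall charge of −4 the cobalt centre must be in the +2 oxidation state.
Group 9 minus oxidation state 2 gives a d⁷ configuration.
The spin state decides the count: Isothiocyanate is a weak-field ligand for a first-row metal, so the complex is high-spin.
An octahedral high-spin d⁷ ion is t₂g⁵e_g², giving 3 unpaired electrons.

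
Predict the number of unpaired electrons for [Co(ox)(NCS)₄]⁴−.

Each oxalate is −2; each isothiocyanate is −1; balancing the −4 overall charge requires Co(II).
Co sits in group 9, so the d-electron count is 9 − 2 = 7.
Counting donor atoms: 1×oxalate (bidentate) → 2 donors; 4×isothiocyanate (monodentate) → 4 donors. Coordination number = 6.
The spin state decides the count: Isothiocyanate and oxalate are weak-field ligands for a first-row metal, so the complex is high-spin.
An octahedral high-spin d⁷ ion is t₂g⁵e_g², giving 3 unpaired electrons.

3 unpaired electrons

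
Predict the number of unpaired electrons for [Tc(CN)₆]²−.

3 unpaired electrons

Summing ligand charges against the −2 overall charge gives an oxidation state of +4 for technetium.
Tc sits in group 7, so the d-electron count is 7 − 4 = 3.
In an octahedral field the d³ configuration is t₂g³e_g⁰ (only one arrangement possible), giving 3 unpaired electrons.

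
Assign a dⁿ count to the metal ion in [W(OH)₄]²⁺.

Ligand charges: each hydroxide is −1. With an overall charge of +2 the tungsten centre must be in the +6 oxidation state.
Group 6 minus oxidation state 6 gives a d⁰ configuration.

d0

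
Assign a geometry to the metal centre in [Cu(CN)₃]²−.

trigonal planar

Summing ligand charges against the −2 overall charge gives an oxidation state of +1 for copper.
Copper is a group-11 element; Cu(I) is therefore d¹⁰.
With 3 monodentate ligands the coordination number is 3.
Three ligands around a d¹⁰ centre minimise repulsion in a trigonal-planar arrangement.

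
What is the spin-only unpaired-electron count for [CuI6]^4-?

1

Summing ligand charges against the −4 overall charge gives an oxidation state of +2 for copper.
Copper is a group-11 element; Cu(II) is therefore d⁹.
In an octahedral field the d⁹ configuration is t₂g⁶e_g³ (only one arrangement possible), giving 1 unpaired electron.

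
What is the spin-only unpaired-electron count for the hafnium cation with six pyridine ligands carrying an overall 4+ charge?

0

Pyridine is neutral; balancing the +4 overall charge requires Hf(IV).
Hafnium is a group-4 element; Hf(IV) is therefore d⁰.
In an octahedral field the d⁰ configuration is t₂g⁰e_g⁰, giving 0 unpaired electrons.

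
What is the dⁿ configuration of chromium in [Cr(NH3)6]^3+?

d3

Ligand charges: ammonia is neutral. With an overall charge of +3 the chromium centre must be in the +3 oxidation state.
Group 6 minus oxidation state 3 gives a d³ configuration.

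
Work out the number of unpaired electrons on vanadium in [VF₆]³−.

Each fluoride is −1; balancing the −3 overall charge requires V(III).
Group 5 minus oxidation state 3 gives a d² configuration.
In an octahedral field the d² configuration is t₂g²e_g⁰ (only one arrangement possible), giving 2 unpaired electrons.

2 unpaired electrons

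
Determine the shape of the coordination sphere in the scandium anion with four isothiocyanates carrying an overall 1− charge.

Summing ligand charges against the −1 overall charge gives an oxidation state of +3 for scandium.
Scandium is a group-3 element; Sc(III) is therefore d⁰.
Coordination number: 4.
A d⁰ ion has no crystal-field stabilisation preference between square planar and tetrahedral, so four ligands adopt the sterically favoured tetrahedral geometry.

tetrahedral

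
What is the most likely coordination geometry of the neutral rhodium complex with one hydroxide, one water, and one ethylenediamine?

square planar

Each hydroxide is −1; water is neutral; ethylenediamine is neutral; balancing the 0 overall charge requires Rh(I).
Rh sits in group 9, so the d-electron count is 9 − 1 = 8.
Counting donor atoms: 1×hydroxide (monodentate) → 1 donor; 1×water (monodentate) → 1 donor; 1×ethylenediamine (bidentate) → 2 donors. Coordination number = 4.
A 4d d⁸ ion has a large crystal-field splitting; square planar leaves the high-energy d_{x²−y²} orbital empty and maximises CFSE.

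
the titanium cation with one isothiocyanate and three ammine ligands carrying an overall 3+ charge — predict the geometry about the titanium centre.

Ligand charges: each isothiocyanate is −1; ammonia is neutral. With an overall charge of +3 the titanium centre must be in the +4 oxidation state.
Ti sits in group 4, so the d-electron count is 4 − 4 = 0.
Coordination number: 4.
A d⁰ ion has no crystal-field stabilisation preference between square planar and tetrahedral, so four ligands adopt the sterically favoured tetrahedral geometry.

tetrahedral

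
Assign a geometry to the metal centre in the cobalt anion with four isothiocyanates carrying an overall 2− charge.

tetrahedral

Summing ligand charges against the −2 overall charge gives an oxidation state of +2 for cobalt.
Cobalt is a group-9 element; Co(II) is therefore d⁷.
With 4 monodentate ligands the coordination number is 4.
Isothiocyanate is a weak-field ligand.
For a high-spin 3d d⁷ ion with weak-field ligands the small Δₜ gives little square-planar CFSE advantage, so four ligands adopt the sterically favoured tetrahedral geometry.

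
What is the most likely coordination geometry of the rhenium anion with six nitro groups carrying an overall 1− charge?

Ligand charges: each nitro (N-bound nitrite) is −1. With an overall charge of −1 the rhenium centre must be in the +5 oxidation state.
Group 7 minus oxidation state 5 gives a d² configuration.
With 6 monodentate ligands the coordination number is 6.
Six donors around a single metal centre give an octahedral coordination sphere.

octahedral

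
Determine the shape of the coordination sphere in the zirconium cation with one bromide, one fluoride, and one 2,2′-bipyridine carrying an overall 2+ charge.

tetrahedral

Each bromide is −1; each fluoride is −1; 2,2′-bipyridine is neutral; balancing the +2 overall charge requires Zr(IV).
Zr sits in group 4, so the d-electron count is 4 − 4 = 0.
Counting donor atoms: 1×bromide (monodentate) → 1 donor; 1×fluoride (monodentate) → 1 donor; 1×2,2′-bipyridine (bidentate) → 2 donors. Coordination number = 4.
A d⁰ ion has no crystal-field stabilisation preference between square planar and tetrahedral, so four ligands adopt the sterically favoured tetrahedral geometry.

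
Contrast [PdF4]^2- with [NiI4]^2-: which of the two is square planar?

[PdF4]^2-

For [PdF4]^2-: Each fluoride is −1; balancing the −2 overall charge requires Pd(II). Palladium is a group-10 element; Pd(II) is therefore d⁸. A 4d d⁸ ion has a large crystal-field splitting; square planar leaves the high-energy d_{x²−y²} orbital empty and maximises CFSE. → square planar.
For [NiI4]^2-: Summing ligand charges against the −2 overall charge gives an oxidation state of +2 for nickel. Group 10 minus oxidation state 2 gives a d⁸ configuration. Iodide is a weak-field ligand. With weak-field ligands the CFSE gain from square planar is small, so a 3d d⁸ ion takes the sterically preferred tetrahedral geometry. → tetrahedral.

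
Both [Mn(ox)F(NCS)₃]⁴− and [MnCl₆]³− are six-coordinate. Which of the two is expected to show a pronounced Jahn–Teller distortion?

[Mn(ox)F(NCS)₃]⁴−: Ligand charges: each oxalate is −2; each fluoride is −1; each isothiocyanate is −1. With an overall charge of −4 the manganese centre must be in the +2 oxidation state. Mn sits in group 7, so the d-electron count is 7 − 2 = 5. Fluoride, isothiocyanate, and oxalate are weak-field ligands for a first-row metal, so the complex is high-spin. The d⁵ configuration leaves the e_g set evenly filled (or empty) — no strong Jahn–Teller driving force.
[MnCl₆]³−: Summing ligand charges against the −3 overall charge gives an oxidation state of +3 for manganese. Mn sits in group 7, so the d-electron count is 7 − 3 = 4. Chloride is a weak-field ligand for a first-row metal, so the complex is high-spin. The t₂g³e_g¹ (high-spin) configuration has an unevenly filled e_g set; the Jahn–Teller theorem predicts a tetragonal distortion (typically axial elongation) to lift the degeneracy.

[MnCl₆]³−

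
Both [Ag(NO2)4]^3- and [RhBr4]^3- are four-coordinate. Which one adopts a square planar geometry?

For [Ag(NO2)4]^3-: Ligand charges: each nitro (N-bound nitrite) is −1. With an overall charge of −3 the silver centre must be in the +1 oxidation state. Group 11 minus oxidation state 1 gives a d¹⁰ configuration. A d¹⁰ ion has no crystal-field stabilisation preference between square planar and tetrahedral, so four ligands adopt the sterically favoured tetrahedral geometry. → tetrahedral.
For [RhBr4]^3-: Ligand charges: each bromide is −1. With an overall charge of −3 the rhodium centre must be in the +1 oxidation state. Rh sits in group 9, so the d-electron count is 9 − 1 = 8. A 4d d⁸ ion has a large crystal-field splitting; square planar leaves the high-energy d_{x²−y²} orbital empty and maximises CFSE. → square planar.

[RhBr4]^3-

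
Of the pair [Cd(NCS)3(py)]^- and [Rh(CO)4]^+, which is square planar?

For [Cd(NCS)3(py)]^-: Ligand charges: each isothiocyanate is −1; pyridine is neutral. With an overall charge of −1 the cadmium centre must be in the +2 oxidation state. Cd sits in group 12, so the d-electron count is 12 − 2 = 10. A d¹⁰ ion has no crystal-field stabilisation preference between square planar and tetrahedral, so four ligands adopt the sterically favoured tetrahedral geometry. → tetrahedral.
For [Rh(CO)4]^+: Carbonyl is neutral; balancing the +1 overall charge requires Rh(I). Rhodium is a group-9 element; Rh(I) is therefore d⁸. A 4d d⁸ ion has a large crystal-field splitting; square planar leaves the high-energy d_{x²−y²} orbital empty and maximises CFSE. → square planar.

[Rh(CO)4]^+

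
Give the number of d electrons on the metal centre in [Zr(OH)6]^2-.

Ligand charges: each hydroxide is −1. With an overall charge of −2 the zirconium centre must be in the +4 oxidation state.
Zr sits in group 4, so the d-electron count is 4 − 4 = 0.

d⁰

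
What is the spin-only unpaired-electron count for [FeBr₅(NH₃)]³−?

Each bromide is −1; ammonia is neutral; balancing the −3 overall charge requires Fe(II).
Group 8 minus oxidation state 2 gives a d⁶ configuration.
The spin state decides the count: Bromide is a weak-field ligand for a first-row metal, so the complex is high-spin.
An octahedral high-spin d⁶ ion is t₂g⁴e_g², giving 4 unpaired electrons.

4 unpaired electrons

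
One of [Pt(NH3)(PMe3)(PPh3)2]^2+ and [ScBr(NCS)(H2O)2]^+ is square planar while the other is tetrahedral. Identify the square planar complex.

[Pt(NH3)(PMe3)(PPh3)2]^2+

For [Pt(NH3)(PMe3)(PPh3)2]^2+: Ammonia is neutral; trimethylphosphine is neutral; triphenylphosphine is neutral; balancing the +2 overall charge requires Pt(II). Platinum is a group-10 element; Pt(II) is therefore d⁸. A 5d d⁸ ion has a large crystal-field splitting; square planar leaves the high-energy d_{x²−y²} orbital empty and maximises CFSE. → square planar.
For [ScBr(NCS)(H2O)2]^+: Each bromide is −1; each isothiocyanate is −1; water is neutral; balancing the +1 overall charge requires Sc(III). Group 3 minus oxidation state 3 gives a d⁰ configuration. A d⁰ ion has no crystal-field stabilisation preference between square planar and tetrahedral, so four ligands adopt the sterically favoured tetrahedral geometry. → tetrahedral.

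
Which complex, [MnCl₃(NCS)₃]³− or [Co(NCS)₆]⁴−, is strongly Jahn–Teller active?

[MnCl₃(NCS)₃]³−: Ligand charges: each chloride is −1; each isothiocyanate is −1. With an overall charge of −3 the manganese centre must be in the +3 oxidation state. Mn sits in group 7, so the d-electron count is 7 − 3 = 4. Chloride and isothiocyanate are weak-field ligands for a first-row metal, so the complex is high-spin. The t₂g³e_g¹ (high-spin) configuration has an unevenly filled e_g set; the Jahn–Teller theorem predicts a tetragonal distortion (typically axial elongation) to lift the degeneracy.
[Co(NCS)₆]⁴−: Ligand charges: each isothiocyanate is −1. With an overall charge of −4 the cobalt centre must be in the +2 oxidation state. Co sits in group 9, so the d-electron count is 9 − 2 = 7. Isothiocyanate is a weak-field ligand for a first-row metal, so the complex is high-spin. The d⁷ configuration leaves the e_g set evenly filled (or empty) — no strong Jahn–Teller driving force.

[MnCl₃(NCS)₃]³−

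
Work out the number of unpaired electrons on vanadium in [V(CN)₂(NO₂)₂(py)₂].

1 unpaired electron

Ligand charges: each cyanide is −1; each nitro (N-bound nitrite) is −1; pyridine is neutral. With an overall charge of 0 the vanadium centre must be in the +4 oxidation state.
V sits in group 5, so the d-electron count is 5 − 4 = 1.
In an octahedral field the d¹ configuration is t₂g¹e_g⁰ (only one arrangement possible), giving 1 unpaired electron.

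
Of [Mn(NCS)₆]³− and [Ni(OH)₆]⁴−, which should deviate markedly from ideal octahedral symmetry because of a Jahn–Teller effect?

[Mn(NCS)₆]³−

[Mn(NCS)₆]³−: Summing ligand charges against the −3 overall charge gives an oxidation state of +3 for manganese. Group 7 minus oxidation state 3 gives a d⁴ configuration. Isothiocyanate is a weak-field ligand for a first-row metal, so the complex is high-spin. The t₂g³e_g¹ (high-spin) configuration has an unevenly filled e_g set; the Jahn–Teller theorem predicts a tetragonal distortion (typically axial elongation) to lift the degeneracy.
[Ni(OH)₆]⁴−: Ligand charges: each hydroxide is −1. With an overall charge of −4 the nickel centre must be in the +2 oxidation state. Ni sits in group 10, so the d-electron count is 10 − 2 = 8. The d⁸ configuration leaves the e_g set evenly filled (or empty) — no strong Jahn–Teller driving force.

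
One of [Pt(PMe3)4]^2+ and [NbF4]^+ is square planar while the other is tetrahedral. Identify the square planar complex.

[Pt(PMe3)4]^2+

For [Pt(PMe3)4]^2+: Summing ligand charges against the +2 overall charge gives an oxidation state of +2 for platinum. Pt sits in group 10, so the d-electron count is 10 − 2 = 8. A 5d d⁸ ion has a large crystal-field splitting; square planar leaves the high-energy d_{x²−y²} orbital empty and maximises CFSE. → square planar.
For [NbF4]^+: Ligand charges: each fluoride is −1. With an overall charge of +1 the niobium centre must be in the +5 oxidation state. Nb sits in group 5, so the d-electron count is 5 − 5 = 0. A d⁰ ion has no crystal-field stabilisation preference between square planar and tetrahedral, so four ligands adopt the sterically favoured tetrahedral geometry. → tetrahedral.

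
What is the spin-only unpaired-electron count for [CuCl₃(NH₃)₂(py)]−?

Summing ligand charges against the −1 overall charge gives an oxidation state of +2 for copper.
Cu sits in group 11, so the d-electron count is 11 − 2 = 9.
In an octahedral field the d⁹ configuration is t₂g⁶e_g³ (only one arrangement possible), giving 1 unpaired electron.

1 unpaired electron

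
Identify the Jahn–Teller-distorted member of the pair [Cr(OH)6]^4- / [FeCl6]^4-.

[Cr(OH)6]^4-

[Cr(OH)6]^4-: Summing ligand charges against the −4 overall charge gives an oxidation state of +2 for chromium. Group 6 minus oxidation state 2 gives a d⁴ configuration. Hydroxide is a weak-field ligand for a first-row metal, so the complex is high-spin. The t₂g³e_g¹ (high-spin) configuration has an unevenly filled e_g set; the Jahn–Teller theorem predicts a tetragonal distortion (typically axial elongation) to lift the degeneracy.
[FeCl6]^4-: Summing ligand charges against the −4 overall charge gives an oxidation state of +2 for iron. Fe sits in group 8, so the d-electron count is 8 − 2 = 6. Chloride is a weak-field ligand for a first-row metal, so the complex is high-spin. The d⁶ configuration leaves the e_g set evenly filled (or empty) — no strong Jahn–Teller driving force.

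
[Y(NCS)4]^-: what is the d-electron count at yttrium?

d⁰

Each isothiocyanate is −1; balancing the −1 overall charge requires Y(III).
Group 3 minus oxidation state 3 gives a d⁰ configuration.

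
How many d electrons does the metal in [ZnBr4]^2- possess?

d¹⁰

Summing ligand charges against the −2 overall charge gives an oxidation state of +2 for zinc.
Zinc is a group-12 element; Zn(II) is therefore d¹⁰.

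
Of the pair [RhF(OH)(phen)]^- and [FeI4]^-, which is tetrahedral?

For [RhF(OH)(phen)]^-: Each fluoride is −1; each hydroxide is −1; 1,10-phenanthroline is neutral; balancing the −1 overall charge requires Rh(I). Rhodium is a group-9 element; Rh(I) is therefore d⁸. A 4d d⁸ ion has a large crystal-field splitting; square planar leaves the high-energy d_{x²−y²} orbital empty and maximises CFSE. → square planar.
For [FeI4]^-: Each iodide is −1; balancing the −1 overall charge requires Fe(III). Iron is a group-8 element; Fe(III) is therefore d⁵. A high-spin d⁵ ion has zero CFSE in either geometry, so four ligands adopt the sterically favoured tetrahedral geometry. → tetrahedral.

[FeI4]^-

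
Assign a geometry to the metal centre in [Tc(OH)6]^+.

Each hydroxide is −1; balancing the +1 overall charge requires Tc(VII).
Technetium is a group-7 element; Tc(VII) is therefore d⁰.
With 6 monodentate ligands the coordination number is 6.
Six donors around a single metal centre give an octahedral coordination sphere.

octahedral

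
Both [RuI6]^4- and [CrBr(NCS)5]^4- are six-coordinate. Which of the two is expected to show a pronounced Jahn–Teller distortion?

[CrBr(NCS)5]^4-

[RuI6]^4-: Ligand charges: each iodide is −1. With an overall charge of −4 the ruthenium centre must be in the +2 oxidation state. Group 8 minus oxidation state 2 gives a d⁶ configuration. A 4d ion has a large Δₒ and is invariably low-spin. The d⁶ configuration leaves the e_g set evenly filled (or empty) — no strong Jahn–Teller driving force.
[CrBr(NCS)5]^4-: Summing ligand charges against the −4 overall charge gives an oxidation state of +2 for chromium. Chromium is a group-6 element; Cr(II) is therefore d⁴. Bromide and isothiocyanate are weak-field ligands for a first-row metal, so the complex is high-spin. The t₂g³e_g¹ (high-spin) configuration has an unevenly filled e_g set; the Jahn–Teller theorem predicts a tetragonal distortion (typically axial elongation) to lift the degeneracy.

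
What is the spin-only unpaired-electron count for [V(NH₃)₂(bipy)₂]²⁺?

Ligand charges: ammonia is neutral; 2,2′-bipyridine is neutral. With an overall charge of +2 the vanadium centre must be in the +2 oxidation state.
Group 5 minus oxidation state 2 gives a d³ configuration.
Counting donor atoms: 2×ammonia (monodentate) → 2 donors; 2×2,2′-bipyridine (bidentate) → 4 donors. Coordination number = 6.
In an octahedral field the d³ configuration is t₂g³e_g⁰ (only one arrangement possible), giving 3 unpaired electrons.

3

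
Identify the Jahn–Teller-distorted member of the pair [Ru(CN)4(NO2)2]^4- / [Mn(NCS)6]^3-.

[Ru(CN)4(NO2)2]^4-: Each cyanide is −1; each nitro (N-bound nitrite) is −1; balancing the −4 overall charge requires Ru(II). Ruthenium is a group-8 element; Ru(II) is therefore d⁶. A 4d ion has a large Δₒ and is invariably low-spin. The d⁶ configuration leaves the e_g set evenly filled (or empty) — no strong Jahn–Teller driving force.
[Mn(NCS)6]^3-: Summing ligand charges against the −3 overall charge gives an oxidation state of +3 for manganese. Manganese is a group-7 element; Mn(III) is therefore d⁴. Isothiocyanate is a weak-field ligand for a first-row metal, so the complex is high-spin. The t₂g³e_g¹ (high-spin) configuration has an unevenly filled e_g set; the Jahn–Teller theorem predicts a tetragonal distortion (typically axial elongation) to lift the degeneracy.

[Mn(NCS)6]^3-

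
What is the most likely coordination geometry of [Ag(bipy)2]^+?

Ligand charges: 2,2′-bipyridine is neutral. With an overall charge of +1 the silver centre must be in the +1 oxidation state.
Silver is a group-11 element; Ag(I) is therefore d¹⁰.
Counting donor atoms: 2×2,2′-bipyridine (bidentate) → 4 donors. Coordination number = 4.
A d¹⁰ ion has no crystal-field stabilisation preference between square planar and tetrahedral, so four ligands adopt the sterically favoured tetrahedral geometry.

tetrahedral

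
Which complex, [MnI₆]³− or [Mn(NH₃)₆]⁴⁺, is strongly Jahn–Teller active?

[MnI₆]³−

[MnI₆]³−: Summing ligand charges against the −3 overall charge gives an oxidation state of +3 for manganese. Group 7 minus oxidation state 3 gives a d⁴ configuration. Iodide is a weak-field ligand for a first-row metal, so the complex is high-spin. The t₂g³e_g¹ (high-spin) configuration has an unevenly filled e_g set; the Jahn–Teller theorem predicts a tetragonal distortion (typically axial elongation) to lift the degeneracy.
[Mn(NH₃)₆]⁴⁺: Ligand charges: ammonia is neutral. With an overall charge of +4 the manganese centre must be in the +4 oxidation state. Mn sits in group 7, so the d-electron count is 7 − 4 = 3. The d³ configuration leaves the e_g set evenly filled (or empty) — no strong Jahn–Teller driving force.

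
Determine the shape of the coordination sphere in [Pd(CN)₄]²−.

square planar

Summing ligand charges against the −2 overall charge gives an oxidation state of +2 for palladium.
Palladium is a group-10 element; Pd(II) is therefore d⁸.
Coordination number: 4.
A 4d d⁸ ion has a large crystal-field splitting; square planar leaves the high-energy d_{x²−y²} orbital empty and maximises CFSE.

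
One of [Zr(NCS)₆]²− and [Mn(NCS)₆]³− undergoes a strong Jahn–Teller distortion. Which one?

[Mn(NCS)₆]³−

[Zr(NCS)₆]²−: Each isothiocyanate is −1; balancing the −2 overall charge requires Zr(IV). Zr sits in group 4, so the d-electron count is 4 − 4 = 0. The d⁰ configuration leaves the e_g set evenly filled (or empty) — no strong Jahn–Teller driving force.
[Mn(NCS)₆]³−: Each isothiocyanate is −1; balancing the −3 overall charge requires Mn(III). Manganese is a group-7 element; Mn(III) is therefore d⁴. Isothiocyanate is a weak-field ligand for a first-row metal, so the complex is high-spin. The t₂g³e_g¹ (high-spin) configuration has an unevenly filled e_g set; the Jahn–Teller theorem predicts a tetragonal distortion (typically axial elongation) to lift the degeneracy.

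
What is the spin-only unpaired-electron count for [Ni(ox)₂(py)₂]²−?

Each oxalate is −2; pyridine is neutral; balancing the −2 overall charge requires Ni(II).
Nickel is a group-10 element; Ni(II) is therefore d⁸.
Counting donor atoms: 2×oxalate (bidentate) → 4 donors; 2×pyridine (monodentate) → 2 donors. Coordination number = 6.
In an octahedral field the d⁸ configuration is t₂g⁶e_g² (only one arrangement possible), giving 2 unpaired electrons.

2 unpaired electrons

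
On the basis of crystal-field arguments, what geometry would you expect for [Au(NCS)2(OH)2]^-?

Ligand charges: each isothiocyanate is −1; each hydroxide is −1. With an overall charge of −1 the gold centre must be in the +3 oxidation state.
Au sits in group 11, so the d-electron count is 11 − 3 = 8.
Coordination number: 4.
A 5d d⁸ ion has a large crystal-field splitting; square planar leaves the high-energy d_{x²−y²} orbital empty and maximises CFSE.

square planar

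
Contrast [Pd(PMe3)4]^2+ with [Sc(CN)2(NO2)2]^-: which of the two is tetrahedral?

For [Pd(PMe3)4]^2+: Ligand charges: trimethylphosphine is neutral. With an overall charge of +2 the palladium centre must be in the +2 oxidation state. Group 10 minus oxidation state 2 gives a d⁸ configuration. A 4d d⁸ ion has a large crystal-field splitting; square planar leaves the high-energy d_{x²−y²} orbital empty and maximises CFSE. → square planar.
For [Sc(CN)2(NO2)2]^-: Ligand charges: each cyanide is −1; each nitro (N-bound nitrite) is −1. With an overall charge of −1 the scandium centre must be in the +3 oxidation state. Scandium is a group-3 element; Sc(III) is therefore d⁰. A d⁰ ion has no crystal-field stabilisation preference between square planar and tetrahedral, so four ligands adopt the sterically favoured tetrahedral geometry. → tetrahedral.

[Sc(CN)2(NO2)2]^-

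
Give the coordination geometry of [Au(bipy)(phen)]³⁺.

Ligand charges: 2,2′-bipyridine is neutral; 1,10-phenanthroline is neutral. With an overall charge of +3 the gold centre must be in the +3 oxidation state.
Gold is a group-11 element; Au(III) is therefore d⁸.
Counting donor atoms: 1×2,2′-bipyridine (bidentate) → 2 donors; 1×1,10-phenanthroline (bidentate) → 2 donors. Coordination number = 4.
A 5d d⁸ ion has a large crystal-field splitting; square planar leaves the high-energy d_{x²−y²} orbital empty and maximises CFSE.

square planar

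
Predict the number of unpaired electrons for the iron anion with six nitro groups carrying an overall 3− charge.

Ligand charges: each nitro (N-bound nitrite) is −1. With an overall charge of −3 the iron centre must be in the +3 oxidation state.
Iron is a group-8 element; Fe(III) is therefore d⁵.
The spin state decides the count: Nitro (N-bound nitrite) is a strong-field ligand (high in the spectrochemical series) for a first-row metal, so the complex is low-spin.
An octahedral low-spin d⁵ ion is t₂g⁵e_g⁰, giving 1 unpaired electron.

1 unpaired electron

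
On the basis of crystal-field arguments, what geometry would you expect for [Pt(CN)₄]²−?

Each cyanide is −1; balancing the −2 overall charge requires Pt(II).
Platinum is a group-10 element; Pt(II) is therefore d⁸.
With 4 monodentate ligands the coordination number is 4.
A 5d d⁸ ion has a large crystal-field splitting; square planar leaves the high-energy d_{x²−y²} orbital empty and maximises CFSE.

square planar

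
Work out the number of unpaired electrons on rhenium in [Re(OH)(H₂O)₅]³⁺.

Ligand charges: each hydroxide is −1; water is neutral. With an overall charge of +3 the rhenium centre must be in the +4 oxidation state.
Group 7 minus oxidation state 4 gives a d³ configuration.
In an octahedral field the d³ configuration is t₂g³e_g⁰ (only one arrangement possible), giving 3 unpaired electrons.

3 unpaired electrons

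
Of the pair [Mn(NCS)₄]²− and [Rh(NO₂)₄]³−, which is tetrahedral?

For [Mn(NCS)₄]²−: Each isothiocyanate is −1; balancing the −2 overall charge requires Mn(II). Manganese is a group-7 element; Mn(II) is therefore d⁵. A high-spin d⁵ ion has zero CFSE in either geometry, so four ligands adopt the sterically favoured tetrahedral geometry. → tetrahedral.
For [Rh(NO₂)₄]³−: Ligand charges: each nitro (N-bound nitrite) is −1. With an overall charge of −3 the rhodium centre must be in the +1 oxidation state. Rhodium is a group-9 element; Rh(I) is therefore d⁸. A 4d d⁸ ion has a large crystal-field splitting; square planar leaves the high-energy d_{x²−y²} orbital empty and maximises CFSE. → square planar.

[Mn(NCS)₄]²−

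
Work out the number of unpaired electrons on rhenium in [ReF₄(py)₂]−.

Each fluoride is −1; pyridine is neutral; balancing the −1 overall charge requires Re(III).
Rhenium is a group-7 element; Re(III) is therefore d⁴.
The spin state decides the count: a 5d ion has a large Δₒ and is invariably low-spin.
An octahedral low-spin d⁴ ion is t₂g⁴e_g⁰, giving 2 unpaired electrons.

2 unpaired electrons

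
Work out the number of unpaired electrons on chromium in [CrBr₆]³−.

Summing ligand charges against the −3 overall charge gives an oxidation state of +3 for chromium.
Group 6 minus oxidation state 3 gives a d³ configuration.
In an octahedral field the d³ configuration is t₂g³e_g⁰ (only one arrangement possible), giving 3 unpaired electrons.

3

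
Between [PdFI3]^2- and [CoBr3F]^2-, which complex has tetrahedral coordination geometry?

For [PdFI3]^2-: Ligand charges: each fluoride is −1; each iodide is −1. With an overall charge of −2 the palladium centre must be in the +2 oxidation state. Pd sits in group 10, so the d-electron count is 10 − 2 = 8. A 4d d⁸ ion has a large crystal-field splitting; square planar leaves the high-energy d_{x²−y²} orbital empty and maximises CFSE. → square planar.
For [CoBr3F]^2-: Ligand charges: each bromide is −1; each fluoride is −1. With an overall charge of −2 the cobalt centre must be in the +2 oxidation state. Group 9 minus oxidation state 2 gives a d⁷ configuration. For a high-spin 3d d⁷ ion with weak-field ligands the small Δₜ gives little square-planar CFSE advantage, so four ligands adopt the sterically favoured tetrahedral geometry. → tetrahedral.

[CoBr3F]^2-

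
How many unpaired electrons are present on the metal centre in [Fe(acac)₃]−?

Ligand charges: each acetylacetonate is −1. With an overall charge of −1 the iron centre must be in the +2 oxidation state.
Group 8 minus oxidation state 2 gives a d⁶ configuration.
Counting donor atoms: 3×acetylacetonate (bidentate) → 6 donors. Coordination number = 6.
The spin state decides the count: Acetylacetonate is a weak-field ligand for a first-row metal, so the complex is high-spin.
An octahedral high-spin d⁶ ion is t₂g⁴e_g², giving 4 unpaired electrons.

4 unpaired electrons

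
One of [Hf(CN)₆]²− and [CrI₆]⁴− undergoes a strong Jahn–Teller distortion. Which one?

[CrI₆]⁴−

[Hf(CN)₆]²−: Summing ligand charges against the −2 overall charge gives an oxidation state of +4 for hafnium. Hf sits in group 4, so the d-electron count is 4 − 4 = 0. The d⁰ configuration leaves the e_g set evenly filled (or empty) — no strong Jahn–Teller driving force.
[CrI₆]⁴−: Each iodide is −1; balancing the −4 overall charge requires Cr(II). Chromium is a group-6 element; Cr(II) is therefore d⁴. Iodide is a weak-field ligand for a first-row metal, so the complex is high-spin. The t₂g³e_g¹ (high-spin) configuration has an unevenly filled e_g set; the Jahn–Teller theorem predicts a tetragonal distortion (typically axial elongation) to lift the degeneracy.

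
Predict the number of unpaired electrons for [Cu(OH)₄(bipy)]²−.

Summing ligand charges against the −2 overall charge gives an oxidation state of +2 for copper.
Copper is a group-11 element; Cu(II) is therefore d⁹.
Counting donor atoms: 4×hydroxide (monodentate) → 4 donors; 1×2,2′-bipyridine (bidentate) → 2 donors. Coordination number = 6.
In an octahedral field the d⁹ configuration is t₂g⁶e_g³ (only one arrangement possible), giving 1 unpaired electron.

1 unpaired electron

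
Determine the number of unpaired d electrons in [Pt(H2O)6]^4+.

Summing ligand charges against the +4 overall charge gives an oxidation state of +4 for platinum.
Pt sits in group 10, so the d-electron count is 10 − 4 = 6.
The spin state decides the count: a 5d ion has a large Δₒ and is invariably low-spin.
An octahedral low-spin d⁶ ion is t₂g⁶e_g⁰, giving 0 unpaired electrons.

0 unpaired electrons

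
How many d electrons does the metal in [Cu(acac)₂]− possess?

Each acetylacetonate is −1; balancing the −1 overall charge requires Cu(I).
Group 11 minus oxidation state 1 gives a d¹⁰ configuration.

d¹⁰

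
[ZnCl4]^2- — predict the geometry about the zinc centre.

Each chloride is −1; balancing the −2 overall charge requires Zn(II).
Zn sits in group 12, so the d-electron count is 12 − 2 = 10.
With 4 monodentate ligands the coordination number is 4.
A d¹⁰ ion has no crystal-field stabilisation preference between square planar and tetrahedral, so four ligands adopt the sterically favoured tetrahedral geometry.

tetrahedral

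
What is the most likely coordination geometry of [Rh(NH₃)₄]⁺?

Ligand charges: ammonia is neutral. With an overall charge of +1 the rhodium centre must be in the +1 oxidation state.
Rhodium is a group-9 element; Rh(I) is therefore d⁸.
With 4 monodentate ligands the coordination number is 4.
A 4d d⁸ ion has a large crystal-field splitting; square planar leaves the high-energy d_{x²−y²} orbital empty and maximises CFSE.

square planar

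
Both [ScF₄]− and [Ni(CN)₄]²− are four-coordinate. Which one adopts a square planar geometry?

For [ScF₄]−: Each fluoride is −1; balancing the −1 overall charge requires Sc(III). Scandium is a group-3 element; Sc(III) is therefore d⁰. A d⁰ ion has no crystal-field stabilisation preference between square planar and tetrahedral, so four ligands adopt the sterically favoured tetrahedral geometry. → tetrahedral.
For [Ni(CN)₄]²−: Ligand charges: each cyanide is −1. With an overall charge of −2 the nickel centre must be in the +2 oxidation state. Ni sits in group 10, so the d-electron count is 10 − 2 = 8. Cyanide is a strong-field ligand (high in the spectrochemical series). A 3d d⁸ ion with strong-field ligands gains enough CFSE to favour square planar over tetrahedral. → square planar.

[Ni(CN)₄]²−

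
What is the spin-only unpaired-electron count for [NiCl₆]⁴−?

2

Ligand charges: each chloride is −1. With an overall charge of −4 the nickel centre must be in the +2 oxidation state.
Nickel is a group-10 element; Ni(II) is therefore d⁸.
In an octahedral field the d⁸ configuration is t₂g⁶e_g² (only one arrangement possible), giving 2 unpaired electrons.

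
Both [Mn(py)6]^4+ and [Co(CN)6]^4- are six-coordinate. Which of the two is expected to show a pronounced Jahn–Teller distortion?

[Co(CN)6]^4-

[Mn(py)6]^4+: Pyridine is neutral; balancing the +4 overall charge requires Mn(IV). Group 7 minus oxidation state 4 gives a d³ configuration. The d³ configuration leaves the e_g set evenly filled (or empty) — no strong Jahn–Teller driving force.
[Co(CN)6]^4-: Each cyanide is −1; balancing the −4 overall charge requires Co(II). Cobalt is a group-9 element; Co(II) is therefore d⁷. Cyanide is a strong-field ligand (high in the spectrochemical series) for a first-row metal, so the complex is low-spin. The t₂g⁶e_g¹ (low-spin) configuration has an unevenly filled e_g set; the Jahn–Teller theorem predicts a tetragonal distortion (typically axial elongation) to lift the degeneracy.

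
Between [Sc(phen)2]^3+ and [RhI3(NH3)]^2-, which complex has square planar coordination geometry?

For [Sc(phen)2]^3+: Ligand charges: 1,10-phenanthroline is neutral. With an overall charge of +3 the scandium centre must be in the +3 oxidation state. Group 3 minus oxidation state 3 gives a d⁰ configuration. A d⁰ ion has no crystal-field stabilisation preference between square planar and tetrahedral, so four ligands adopt the sterically favoured tetrahedral geometry. → tetrahedral.
For [RhI3(NH3)]^2-: Each iodide is −1; ammonia is neutral; balancing the −2 overall charge requires Rh(I). Rhodium is a group-9 element; Rh(I) is therefore d⁸. A 4d d⁸ ion has a large crystal-field splitting; square planar leaves the high-energy d_{x²−y²} orbital empty and maximises CFSE. → square planar.

[RhI3(NH3)]^2-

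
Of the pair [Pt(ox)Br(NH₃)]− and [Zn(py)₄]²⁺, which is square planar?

[Pt(ox)Br(NH₃)]−

For [Pt(ox)Br(NH₃)]−: Each oxalate is −2; each bromide is −1; ammonia is neutral; balancing the −1 overall charge requires Pt(II). Group 10 minus oxidation state 2 gives a d⁸ configuration. A 5d d⁸ ion has a large crystal-field splitting; square planar leaves the high-energy d_{x²−y²} orbital empty and maximises CFSE. → square planar.
For [Zn(py)₄]²⁺: Summing ligand charges against the +2 overall charge gives an oxidation state of +2 for zinc. Zn sits in group 12, so the d-electron count is 12 − 2 = 10. A d¹⁰ ion has no crystal-field stabilisation preference between square planar and tetrahedral, so four ligands adopt the sterically favoured tetrahedral geometry. → tetrahedral.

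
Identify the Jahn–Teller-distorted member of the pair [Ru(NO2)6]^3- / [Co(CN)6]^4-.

[Co(CN)6]^4-

[Ru(NO2)6]^3-: Each nitro (N-bound nitrite) is −1; balancing the −3 overall charge requires Ru(III). Group 8 minus oxidation state 3 gives a d⁵ configuration. A 4d ion has a large Δₒ and is invariably low-spin. The d⁵ configuration leaves the e_g set evenly filled (or empty) — no strong Jahn–Teller driving force.
[Co(CN)6]^4-: Each cyanide is −1; balancing the −4 overall charge requires Co(II). Group 9 minus oxidation state 2 gives a d⁷ configuration. Cyanide is a strong-field ligand (high in the spectrochemical series) for a first-row metal, so the complex is low-spin. The t₂g⁶e_g¹ (low-spin) configuration has an unevenly filled e_g set; the Jahn–Teller theorem predicts a tetragonal distortion (typically axial elongation) to lift the degeneracy.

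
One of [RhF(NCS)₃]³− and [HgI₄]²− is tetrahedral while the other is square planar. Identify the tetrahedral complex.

[HgI₄]²−

For [RhF(NCS)₃]³−: Ligand charges: each fluoride is −1; each isothiocyanate is −1. With an overall charge of −3 the rhodium centre must be in the +1 oxidation state. Group 9 minus oxidation state 1 gives a d⁸ configuration. A 4d d⁸ ion has a large crystal-field splitting; square planar leaves the high-energy d_{x²−y²} orbital empty and maximises CFSE. → square planar.
For [HgI₄]²−: Ligand charges: each iodide is −1. With an overall charge of −2 the mercury centre must be in the +2 oxidation state. Mercury is a group-12 element; Hg(II) is therefore d¹⁰. A d¹⁰ ion has no crystal-field stabilisation preference between square planar and tetrahedral, so four ligands adopt the sterically favoured tetrahedral geometry. → tetrahedral.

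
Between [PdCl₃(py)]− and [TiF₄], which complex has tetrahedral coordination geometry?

[TiF₄]

For [PdCl₃(py)]−: Ligand charges: each chloride is −1; pyridine is neutral. With an overall charge of −1 the palladium centre must be in the +2 oxidation state. Palladium is a group-10 element; Pd(II) is therefore d⁸. A 4d d⁸ ion has a large crystal-field splitting; square planar leaves the high-energy d_{x²−y²} orbital empty and maximises CFSE. → square planar.
For [TiF₄]: Summing ligand charges against the 0 overall charge gives an oxidation state of +4 for titanium. Ti sits in group 4, so the d-electron count is 4 − 4 = 0. A d⁰ ion has no crystal-field stabilisation preference between square planar and tetrahedral, so four ligands adopt the sterically favoured tetrahedral geometry. → tetrahedral.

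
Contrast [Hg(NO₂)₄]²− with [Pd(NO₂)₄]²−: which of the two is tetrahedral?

For [Hg(NO₂)₄]²−: Each nitro (N-bound nitrite) is −1; balancing the −2 overall charge requires Hg(II). Group 12 minus oxidation state 2 gives a d¹⁰ configuration. A d¹⁰ ion has no crystal-field stabilisation preference between square planar and tetrahedral, so four ligands adopt the sterically favoured tetrahedral geometry. → tetrahedral.
For [Pd(NO₂)₄]²−: Ligand charges: each nitro (N-bound nitrite) is −1. With an overall charge of −2 the palladium centre must be in the +2 oxidation state. Pd sits in group 10, so the d-electron count is 10 − 2 = 8. A 4d d⁸ ion has a large crystal-field splitting; square planar leaves the high-energy d_{x²−y²} orbital empty and maximises CFSE. → square planar.

[Hg(NO₂)₄]²−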